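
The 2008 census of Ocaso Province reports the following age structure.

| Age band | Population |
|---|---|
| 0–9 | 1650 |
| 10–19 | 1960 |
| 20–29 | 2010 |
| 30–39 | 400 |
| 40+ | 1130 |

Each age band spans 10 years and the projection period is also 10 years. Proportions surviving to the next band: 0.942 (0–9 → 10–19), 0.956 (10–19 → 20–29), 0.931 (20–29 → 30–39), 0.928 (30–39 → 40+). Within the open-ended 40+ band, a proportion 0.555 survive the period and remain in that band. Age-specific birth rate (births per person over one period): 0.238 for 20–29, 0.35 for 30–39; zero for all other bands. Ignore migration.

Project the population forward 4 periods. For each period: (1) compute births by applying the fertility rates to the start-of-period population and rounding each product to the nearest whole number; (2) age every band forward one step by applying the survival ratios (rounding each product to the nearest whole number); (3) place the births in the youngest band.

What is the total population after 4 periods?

5921

Numbering the bands 1..5 from youngest to oldest:
— Period 1 —
Births: 2010 × 0.238 = 478  |  400 × 0.35 = 140 → 618
Band 2: 1650 × 0.942 = 1554
Band 3: 1960 × 0.956 = 1874
Band 4: 2010 × 0.931 = 1871
Band 5: 400 × 0.928 + 1130 × 0.555 = 371 + 627 = 998
Population now: 0–9=618, 10–19=1554, 20–29=1874, 30–39=1871, 40+=998
— Period 2 —
Births: 1874 × 0.238 = 446  |  1871 × 0.35 = 655 → 1101
Band 2: 618 × 0.942 = 582
Band 3: 1554 × 0.956 = 1486
Band 4: 1874 × 0.931 = 1745
Band 5: 1871 × 0.928 + 998 × 0.555 = 1736 + 554 = 2290
Population now: 0–9=1101, 10–19=582, 20–29=1486, 30–39=1745, 40+=2290
— Period 3 —
Births: 1486 × 0.238 = 354  |  1745 × 0.35 = 611 → 965
Band 2: 1101 × 0.942 = 1037
Band 3: 582 × 0.956 = 556
Band 4: 1486 × 0.931 = 1383
Band 5: 1745 × 0.928 + 2290 × 0.555 = 1619 + 1271 = 2890
Population now: 0–9=965, 10–19=1037, 20–29=556, 30–39=1383, 40+=2890
— Period 4 —
Births: 556 × 0.238 = 132  |  1383 × 0.35 = 484 → 616
Band 2: 965 × 0.942 = 909
Band 3: 1037 × 0.956 = 991
Band 4: 556 × 0.931 = 518
Band 5: 1383 × 0.928 + 2890 × 0.555 = 1283 + 1604 = 2887
Population now: 0–9=616, 10–19=909, 20–29=991, 30–39=518, 40+=2887
Total after period 4: 616 + 909 + 991 + 518 + 2887 = 5921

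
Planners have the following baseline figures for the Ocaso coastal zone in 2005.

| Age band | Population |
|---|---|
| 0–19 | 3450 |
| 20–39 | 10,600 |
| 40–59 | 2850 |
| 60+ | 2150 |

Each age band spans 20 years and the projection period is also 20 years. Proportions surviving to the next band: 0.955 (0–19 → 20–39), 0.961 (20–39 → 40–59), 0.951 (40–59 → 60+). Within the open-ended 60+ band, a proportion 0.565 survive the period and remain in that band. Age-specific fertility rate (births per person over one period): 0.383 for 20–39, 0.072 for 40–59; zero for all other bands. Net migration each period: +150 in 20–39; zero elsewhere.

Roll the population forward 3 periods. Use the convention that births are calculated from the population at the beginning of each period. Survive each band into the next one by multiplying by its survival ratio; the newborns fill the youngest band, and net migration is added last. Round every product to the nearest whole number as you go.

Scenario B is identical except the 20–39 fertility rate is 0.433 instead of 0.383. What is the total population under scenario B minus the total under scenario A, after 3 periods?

1083

After projecting period 1:
Births: 10600 × 0.383 = 4060, 2850 × 0.072 = 205 — total 4265
20–39: 3450 × 0.955 = 3295
40–59: 10600 × 0.961 = 10187
60+: 2850 × 0.951 + 2150 × 0.565 = 2710 + 1215 = 3925
Net migration: 20–39 + 150 → 3445
End of period: [4265, 3445, 10187, 3925]
After projecting period 2:
Births: 3445 × 0.383 = 1319, 10187 × 0.072 = 733 — total 2052
20–39: 4265 × 0.955 = 4073
40–59: 3445 × 0.961 = 3311
60+: 10187 × 0.951 + 3925 × 0.565 = 9688 + 2218 = 11906
Net migration: 20–39 + 150 → 4223
End of period: [2052, 4223, 3311, 11906]
After projecting period 3:
Births: 4223 × 0.383 = 1617, 3311 × 0.072 = 238 — total 1855
20–39: 2052 × 0.955 = 1960
40–59: 4223 × 0.961 = 4058
60+: 3311 × 0.951 + 11906 × 0.565 = 3149 + 6727 = 9876
Net migration: 20–39 + 150 → 2110
End of period: [1855, 2110, 4058, 9876]
Scenario A total after 3 periods: 17899
Scenario B projection —
After projecting period 1:
Births: 10600 × 0.433 = 4590, 2850 × 0.072 = 205 — total 4795
20–39: 3450 × 0.955 = 3295
40–59: 10600 × 0.961 = 10187
60+: 2850 × 0.951 + 2150 × 0.565 = 2710 + 1215 = 3925
Net migration: 20–39 + 150 → 3445
End of period: [4795, 3445, 10187, 3925]
After projecting period 2:
Births: 3445 × 0.433 = 1492, 10187 × 0.072 = 733 — total 2225
20–39: 4795 × 0.955 = 4579
40–59: 3445 × 0.961 = 3311
60+: 10187 × 0.951 + 3925 × 0.565 = 9688 + 2218 = 11906
Net migration: 20–39 + 150 → 4729
End of period: [2225, 4729, 3311, 11906]
After projecting period 3:
Births: 4729 × 0.433 = 2048, 3311 × 0.072 = 238 — total 2286
20–39: 2225 × 0.955 = 2125
40–59: 4729 × 0.961 = 4545
60+: 3311 × 0.951 + 11906 × 0.565 = 3149 + 6727 = 9876
Net migration: 20–39 + 150 → 2275
End of period: [2286, 2275, 4545, 9876]
Scenario B total after 3 periods: 18982
Difference B − A = 18982 − 17899 = 1083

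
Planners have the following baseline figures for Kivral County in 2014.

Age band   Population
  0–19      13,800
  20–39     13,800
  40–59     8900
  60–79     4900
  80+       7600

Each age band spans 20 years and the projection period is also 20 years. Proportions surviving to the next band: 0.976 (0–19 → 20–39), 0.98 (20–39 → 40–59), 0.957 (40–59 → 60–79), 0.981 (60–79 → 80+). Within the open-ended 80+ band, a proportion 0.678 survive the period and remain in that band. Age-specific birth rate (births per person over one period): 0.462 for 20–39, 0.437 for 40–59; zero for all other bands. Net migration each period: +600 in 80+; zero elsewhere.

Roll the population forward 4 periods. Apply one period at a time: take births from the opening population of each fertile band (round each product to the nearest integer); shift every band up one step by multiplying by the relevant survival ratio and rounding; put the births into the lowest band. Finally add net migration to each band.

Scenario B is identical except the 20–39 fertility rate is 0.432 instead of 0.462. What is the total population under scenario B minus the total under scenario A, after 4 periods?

-1926

Period 1:
Births: 13800 × 0.462 = 6376 ; 8900 × 0.437 = 3889 ⇒ total 10265
20–39: 13800 × 0.976 = 13469
40–59: 13800 × 0.98 = 13524
60–79: 8900 × 0.957 = 8517
80+: 4900 × 0.981 + 7600 × 0.678 = 4807 + 5153 = 9960
Net migration: 80+ + 600 → 10560
End of period: [10265, 13469, 13524, 8517, 10560]
Period 2:
Births: 13469 × 0.462 = 6223 ; 13524 × 0.437 = 5910 ⇒ total 12133
20–39: 10265 × 0.976 = 10019
40–59: 13469 × 0.98 = 13200
60–79: 13524 × 0.957 = 12942
80+: 8517 × 0.981 + 10560 × 0.678 = 8355 + 7160 = 15515
Net migration: 80+ + 600 → 16115
End of period: [12133, 10019, 13200, 12942, 16115]
Period 3:
Births: 10019 × 0.462 = 4629 ; 13200 × 0.437 = 5768 ⇒ total 10397
20–39: 12133 × 0.976 = 11842
40–59: 10019 × 0.98 = 9819
60–79: 13200 × 0.957 = 12632
80+: 12942 × 0.981 + 16115 × 0.678 = 12696 + 10926 = 23622
Net migration: 80+ + 600 → 24222
End of period: [10397, 11842, 9819, 12632, 24222]
Period 4:
Births: 11842 × 0.462 = 5471 ; 9819 × 0.437 = 4291 ⇒ total 9762
20–39: 10397 × 0.976 = 10147
40–59: 11842 × 0.98 = 11605
60–79: 9819 × 0.957 = 9397
80+: 12632 × 0.981 + 24222 × 0.678 = 12392 + 16423 = 28815
Net migration: 80+ + 600 → 29415
End of period: [9762, 10147, 11605, 9397, 29415]
Scenario A total after 4 periods: 70326
Scenario B projection —
Period 1:
Births: 13800 × 0.432 = 5962 ; 8900 × 0.437 = 3889 ⇒ total 9851
20–39: 13800 × 0.976 = 13469
40–59: 13800 × 0.98 = 13524
60–79: 8900 × 0.957 = 8517
80+: 4900 × 0.981 + 7600 × 0.678 = 4807 + 5153 = 9960
Net migration: 80+ + 600 → 10560
End of period: [9851, 13469, 13524, 8517, 10560]
Period 2:
Births: 13469 × 0.432 = 5819 ; 13524 × 0.437 = 5910 ⇒ total 11729
20–39: 9851 × 0.976 = 9615
40–59: 13469 × 0.98 = 13200
60–79: 13524 × 0.957 = 12942
80+: 8517 × 0.981 + 10560 × 0.678 = 8355 + 7160 = 15515
Net migration: 80+ + 600 → 16115
End of period: [11729, 9615, 13200, 12942, 16115]
Period 3:
Births: 9615 × 0.432 = 4154 ; 13200 × 0.437 = 5768 ⇒ total 9922
20–39: 11729 × 0.976 = 11448
40–59: 9615 × 0.98 = 9423
60–79: 13200 × 0.957 = 12632
80+: 12942 × 0.981 + 16115 × 0.678 = 12696 + 10926 = 23622
Net migration: 80+ + 600 → 24222
End of period: [9922, 11448, 9423, 12632, 24222]
Period 4:
Births: 11448 × 0.432 = 4946 ; 9423 × 0.437 = 4118 ⇒ total 9064
20–39: 9922 × 0.976 = 9684
40–59: 11448 × 0.98 = 11219
60–79: 9423 × 0.957 = 9018
80+: 12632 × 0.981 + 24222 × 0.678 = 12392 + 16423 = 28815
Net migration: 80+ + 600 → 29415
End of period: [9064, 9684, 11219, 9018, 29415]
Scenario B total after 4 periods: 68400
Difference B − A = 68400 − 70326 = -1926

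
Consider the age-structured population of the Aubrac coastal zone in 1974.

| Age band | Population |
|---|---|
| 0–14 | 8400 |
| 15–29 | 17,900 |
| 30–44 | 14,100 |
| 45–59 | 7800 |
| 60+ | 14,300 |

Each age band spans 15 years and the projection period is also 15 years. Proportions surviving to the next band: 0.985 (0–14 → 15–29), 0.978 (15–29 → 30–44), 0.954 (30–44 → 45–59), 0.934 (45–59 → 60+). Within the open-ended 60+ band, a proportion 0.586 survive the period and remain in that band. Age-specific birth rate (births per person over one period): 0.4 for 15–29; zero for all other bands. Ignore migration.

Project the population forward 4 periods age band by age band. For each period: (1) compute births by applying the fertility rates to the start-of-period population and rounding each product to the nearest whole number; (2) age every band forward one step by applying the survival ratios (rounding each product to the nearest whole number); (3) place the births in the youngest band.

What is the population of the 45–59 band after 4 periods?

Numbering the bands 1..5 from youngest to oldest:
— Period 1 —
Births: 17900 × 0.4 = 7160
Band 2: 8400 × 0.985 = 8274
Band 3: 17900 × 0.978 = 17506
Band 4: 14100 × 0.954 = 13451
Band 5: 7800 × 0.934 + 14300 × 0.586 = 7285 + 8380 = 15665
Population now: 0–14=7160, 15–29=8274, 30–44=17506, 45–59=13451, 60+=15665
— Period 2 —
Births: 8274 × 0.4 = 3310
Band 2: 7160 × 0.985 = 7053
Band 3: 8274 × 0.978 = 8092
Band 4: 17506 × 0.954 = 16701
Band 5: 13451 × 0.934 + 15665 × 0.586 = 12563 + 9180 = 21743
Population now: 0–14=3310, 15–29=7053, 30–44=8092, 45–59=16701, 60+=21743
— Period 3 —
Births: 7053 × 0.4 = 2821
Band 2: 3310 × 0.985 = 3260
Band 3: 7053 × 0.978 = 6898
Band 4: 8092 × 0.954 = 7720
Band 5: 16701 × 0.934 + 21743 × 0.586 = 15599 + 12741 = 28340
Population now: 0–14=2821, 15–29=3260, 30–44=6898, 45–59=7720, 60+=28340
— Period 4 —
Births: 3260 × 0.4 = 1304
Band 2: 2821 × 0.985 = 2779
Band 3: 3260 × 0.978 = 3188
Band 4: 6898 × 0.954 = 6581
Band 5: 7720 × 0.934 + 28340 × 0.586 = 7210 + 16607 = 23817
Population now: 0–14=1304, 15–29=2779, 30–44=3188, 45–59=6581, 60+=23817

6581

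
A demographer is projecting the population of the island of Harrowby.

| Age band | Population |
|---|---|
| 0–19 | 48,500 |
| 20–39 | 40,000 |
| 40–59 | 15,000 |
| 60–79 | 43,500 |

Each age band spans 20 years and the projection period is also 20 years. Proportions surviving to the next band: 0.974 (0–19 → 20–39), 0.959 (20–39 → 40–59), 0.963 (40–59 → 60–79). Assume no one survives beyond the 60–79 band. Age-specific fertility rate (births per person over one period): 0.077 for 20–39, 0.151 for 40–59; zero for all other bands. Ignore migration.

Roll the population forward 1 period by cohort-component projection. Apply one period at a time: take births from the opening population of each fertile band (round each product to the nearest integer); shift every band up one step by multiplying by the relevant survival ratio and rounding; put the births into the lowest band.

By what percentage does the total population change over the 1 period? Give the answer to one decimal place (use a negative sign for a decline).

-28.3

Period 1:
Births: 40000 * 0.077 = 3080 ; 15000 * 0.151 = 2265 ⇒ total 5345
20–39: 48500 * 0.974 = 47239
40–59: 40000 * 0.959 = 38360
60–79: 15000 * 0.963 = 14445
→ [5345, 47239, 38360, 14445]
Total: 147000 → 105389; change = -41611; percentage change = -28.3%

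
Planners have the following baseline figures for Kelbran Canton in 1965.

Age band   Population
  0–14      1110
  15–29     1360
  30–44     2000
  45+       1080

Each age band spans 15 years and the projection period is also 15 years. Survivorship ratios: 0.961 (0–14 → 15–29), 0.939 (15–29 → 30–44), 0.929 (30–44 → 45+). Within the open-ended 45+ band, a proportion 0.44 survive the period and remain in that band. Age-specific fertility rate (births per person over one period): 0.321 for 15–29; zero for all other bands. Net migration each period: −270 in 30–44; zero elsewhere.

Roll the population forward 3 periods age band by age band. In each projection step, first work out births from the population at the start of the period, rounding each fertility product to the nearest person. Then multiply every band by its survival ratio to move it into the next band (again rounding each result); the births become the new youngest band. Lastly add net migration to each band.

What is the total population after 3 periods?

Let band 1 be 0–14 through band 4 = 45+.
After projecting period 1:
Births: 1360 * 0.321 = 437
Band 2: 1110 * 0.961 = 1067
Band 3: 1360 * 0.939 = 1277
Band 4: 2000 * 0.929 + 1080 * 0.44 = 1858 + 475 = 2333
Net migration: Band 3 − 270 → 1007
Giving 437 / 1067 / 1007 / 2333.
After projecting period 2:
Births: 1067 * 0.321 = 343
Band 2: 437 * 0.961 = 420
Band 3: 1067 * 0.939 = 1002
Band 4: 1007 * 0.929 + 2333 * 0.44 = 936 + 1027 = 1963
Net migration: Band 3 − 270 → 732
Giving 343 / 420 / 732 / 1963.
After projecting period 3:
Births: 420 * 0.321 = 135
Band 2: 343 * 0.961 = 330
Band 3: 420 * 0.939 = 394
Band 4: 732 * 0.929 + 1963 * 0.44 = 680 + 864 = 1544
Net migration: Band 3 − 270 → 124
Giving 135 / 330 / 124 / 1544.
Total after period 3: 135 + 330 + 124 + 1544 = 2133

2133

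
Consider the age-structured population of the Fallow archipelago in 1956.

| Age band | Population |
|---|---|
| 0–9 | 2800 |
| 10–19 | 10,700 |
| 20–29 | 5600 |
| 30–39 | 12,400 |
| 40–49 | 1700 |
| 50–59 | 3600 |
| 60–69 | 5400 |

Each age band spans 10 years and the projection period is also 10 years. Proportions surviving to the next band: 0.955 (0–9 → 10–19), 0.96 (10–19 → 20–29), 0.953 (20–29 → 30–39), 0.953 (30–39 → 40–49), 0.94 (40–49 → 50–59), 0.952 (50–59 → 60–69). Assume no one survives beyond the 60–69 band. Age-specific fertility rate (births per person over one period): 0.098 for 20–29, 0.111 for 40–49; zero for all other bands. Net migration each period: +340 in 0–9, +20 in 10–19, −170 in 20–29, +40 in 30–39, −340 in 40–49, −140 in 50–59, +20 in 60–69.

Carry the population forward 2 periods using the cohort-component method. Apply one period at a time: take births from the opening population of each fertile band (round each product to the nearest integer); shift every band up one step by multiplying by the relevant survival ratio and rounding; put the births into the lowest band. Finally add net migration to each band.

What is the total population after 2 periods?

Let band 1 be 0–9 through band 7 = 60–69.
After projecting period 1:
Births: 5600 × 0.098 = 549, 1700 × 0.111 = 189 → 738
Band 2: 2800 × 0.955 = 2674
Band 3: 10700 × 0.96 = 10272
Band 4: 5600 × 0.953 = 5337
Band 5: 12400 × 0.953 = 11817
Band 6: 1700 × 0.94 = 1598
Band 7: 3600 × 0.952 = 3427
Net migration: Band 1 + 340 → 1078; Band 2 + 20 → 2694; Band 3 − 170 → 10102; Band 4 + 40 → 5377; Band 5 − 340 → 11477; Band 6 − 140 → 1458; Band 7 + 20 → 3447
→ [1078, 2694, 10102, 5377, 11477, 1458, 3447]
After projecting period 2:
Births: 10102 × 0.098 = 990, 11477 × 0.111 = 1274 → 2264
Band 2: 1078 × 0.955 = 1029
Band 3: 2694 × 0.96 = 2586
Band 4: 10102 × 0.953 = 9627
Band 5: 5377 × 0.953 = 5124
Band 6: 11477 × 0.94 = 10788
Band 7: 1458 × 0.952 = 1388
Net migration: Band 1 + 340 → 2604; Band 2 + 20 → 1049; Band 3 − 170 → 2416; Band 4 + 40 → 9667; Band 5 − 340 → 4784; Band 6 − 140 → 10648; Band 7 + 20 → 1408
→ [2604, 1049, 2416, 9667, 4784, 10648, 1408]
Total after period 2: 2604 + 1049 + 2416 + 9667 + 4784 + 10648 + 1408 = 32576

32576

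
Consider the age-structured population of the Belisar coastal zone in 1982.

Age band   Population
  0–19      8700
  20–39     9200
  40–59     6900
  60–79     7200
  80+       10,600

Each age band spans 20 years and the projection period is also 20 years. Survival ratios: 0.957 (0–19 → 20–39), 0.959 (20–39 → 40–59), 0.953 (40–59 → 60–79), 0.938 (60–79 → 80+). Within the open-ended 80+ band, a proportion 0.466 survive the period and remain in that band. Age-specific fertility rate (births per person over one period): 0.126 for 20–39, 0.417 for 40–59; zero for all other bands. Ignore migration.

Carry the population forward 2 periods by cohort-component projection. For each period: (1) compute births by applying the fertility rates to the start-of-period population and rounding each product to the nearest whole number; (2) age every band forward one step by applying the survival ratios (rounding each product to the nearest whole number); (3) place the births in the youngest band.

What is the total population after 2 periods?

[period 1]
Births: 9200 * 0.126 = 1159 ; 6900 * 0.417 = 2877 ⇒ total 4036
20–39: 8700 * 0.957 = 8326
40–59: 9200 * 0.959 = 8823
60–79: 6900 * 0.953 = 6576
80+: 7200 * 0.938 + 10600 * 0.466 = 6754 + 4940 = 11694
End of period: [4036, 8326, 8823, 6576, 11694]
[period 2]
Births: 8326 * 0.126 = 1049 ; 8823 * 0.417 = 3679 ⇒ total 4728
20–39: 4036 * 0.957 = 3862
40–59: 8326 * 0.959 = 7985
60–79: 8823 * 0.953 = 8408
80+: 6576 * 0.938 + 11694 * 0.466 = 6168 + 5449 = 11617
End of period: [4728, 3862, 7985, 8408, 11617]
Total after period 2: 4728 + 3862 + 7985 + 8408 + 11617 = 36600

36600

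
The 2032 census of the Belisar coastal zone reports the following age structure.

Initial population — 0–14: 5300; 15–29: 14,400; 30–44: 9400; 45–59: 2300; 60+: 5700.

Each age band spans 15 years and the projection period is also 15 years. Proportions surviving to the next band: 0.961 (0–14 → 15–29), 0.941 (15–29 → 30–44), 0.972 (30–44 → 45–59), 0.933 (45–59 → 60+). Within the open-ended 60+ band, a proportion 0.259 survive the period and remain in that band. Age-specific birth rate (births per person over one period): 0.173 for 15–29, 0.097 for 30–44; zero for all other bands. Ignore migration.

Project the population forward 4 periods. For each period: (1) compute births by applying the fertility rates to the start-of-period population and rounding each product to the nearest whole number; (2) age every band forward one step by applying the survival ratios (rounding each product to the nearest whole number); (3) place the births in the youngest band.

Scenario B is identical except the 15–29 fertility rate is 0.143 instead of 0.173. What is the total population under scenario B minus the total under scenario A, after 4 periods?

[period 1]
Births: 14400 * 0.173 = 2491 ; 9400 * 0.097 = 912 → total 3403
15–29: 5300 * 0.961 = 5093
30–44: 14400 * 0.941 = 13550
45–59: 9400 * 0.972 = 9137
60+: 2300 * 0.933 + 5700 * 0.259 = 2146 + 1476 = 3622
Giving 3403 / 5093 / 13550 / 9137 / 3622.
[period 2]
Births: 5093 * 0.173 = 881 ; 13550 * 0.097 = 1314 → total 2195
15–29: 3403 * 0.961 = 3270
30–44: 5093 * 0.941 = 4793
45–59: 13550 * 0.972 = 13171
60+: 9137 * 0.933 + 3622 * 0.259 = 8525 + 938 = 9463
Giving 2195 / 3270 / 4793 / 13171 / 9463.
[period 3]
Births: 3270 * 0.173 = 566 ; 4793 * 0.097 = 465 → total 1031
15–29: 2195 * 0.961 = 2109
30–44: 3270 * 0.941 = 3077
45–59: 4793 * 0.972 = 4659
60+: 13171 * 0.933 + 9463 * 0.259 = 12289 + 2451 = 14740
Giving 1031 / 2109 / 3077 / 4659 / 14740.
[period 4]
Births: 2109 * 0.173 = 365 ; 3077 * 0.097 = 298 → total 663
15–29: 1031 * 0.961 = 991
30–44: 2109 * 0.941 = 1985
45–59: 3077 * 0.972 = 2991
60+: 4659 * 0.933 + 14740 * 0.259 = 4347 + 3818 = 8165
Giving 663 / 991 / 1985 / 2991 / 8165.
Scenario A total after 4 periods: 14795
Scenario B projection —
[period 1]
Births: 14400 * 0.143 = 2059 ; 9400 * 0.097 = 912 → total 2971
15–29: 5300 * 0.961 = 5093
30–44: 14400 * 0.941 = 13550
45–59: 9400 * 0.972 = 9137
60+: 2300 * 0.933 + 5700 * 0.259 = 2146 + 1476 = 3622
Giving 2971 / 5093 / 13550 / 9137 / 3622.
[period 2]
Births: 5093 * 0.143 = 728 ; 13550 * 0.097 = 1314 → total 2042
15–29: 2971 * 0.961 = 2855
30–44: 5093 * 0.941 = 4793
45–59: 13550 * 0.972 = 13171
60+: 9137 * 0.933 + 3622 * 0.259 = 8525 + 938 = 9463
Giving 2042 / 2855 / 4793 / 13171 / 9463.
[period 3]
Births: 2855 * 0.143 = 408 ; 4793 * 0.097 = 465 → total 873
15–29: 2042 * 0.961 = 1962
30–44: 2855 * 0.941 = 2687
45–59: 4793 * 0.972 = 4659
60+: 13171 * 0.933 + 9463 * 0.259 = 12289 + 2451 = 14740
Giving 873 / 1962 / 2687 / 4659 / 14740.
[period 4]
Births: 1962 * 0.143 = 281 ; 2687 * 0.097 = 261 → total 542
15–29: 873 * 0.961 = 839
30–44: 1962 * 0.941 = 1846
45–59: 2687 * 0.972 = 2612
60+: 4659 * 0.933 + 14740 * 0.259 = 4347 + 3818 = 8165
Giving 542 / 839 / 1846 / 2612 / 8165.
Scenario B total after 4 periods: 14004
Difference B − A = 14004 − 14795 = -791

-791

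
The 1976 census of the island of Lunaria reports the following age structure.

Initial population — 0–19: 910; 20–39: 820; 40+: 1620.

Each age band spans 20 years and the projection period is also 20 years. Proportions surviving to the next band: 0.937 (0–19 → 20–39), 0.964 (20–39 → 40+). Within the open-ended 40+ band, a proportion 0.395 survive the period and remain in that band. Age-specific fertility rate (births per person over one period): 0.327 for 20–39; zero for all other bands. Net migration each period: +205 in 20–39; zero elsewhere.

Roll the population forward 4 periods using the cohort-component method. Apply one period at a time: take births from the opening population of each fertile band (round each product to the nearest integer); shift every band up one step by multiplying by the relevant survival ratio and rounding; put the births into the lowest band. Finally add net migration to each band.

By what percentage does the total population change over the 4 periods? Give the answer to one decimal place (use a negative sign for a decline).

(Bands numbered youngest = 1 to oldest = 3.)
— Period 1 —
Births: 820 * 0.327 = 268
Band 2: 910 * 0.937 = 853
Band 3: 820 * 0.964 + 1620 * 0.395 = 790 + 640 = 1430
Net migration: Band 2 + 205 → 1058
Giving 268 / 1058 / 1430.
— Period 2 —
Births: 1058 * 0.327 = 346
Band 2: 268 * 0.937 = 251
Band 3: 1058 * 0.964 + 1430 * 0.395 = 1020 + 565 = 1585
Net migration: Band 2 + 205 → 456
Giving 346 / 456 / 1585.
— Period 3 —
Births: 456 * 0.327 = 149
Band 2: 346 * 0.937 = 324
Band 3: 456 * 0.964 + 1585 * 0.395 = 440 + 626 = 1066
Net migration: Band 2 + 205 → 529
Giving 149 / 529 / 1066.
— Period 4 —
Births: 529 * 0.327 = 173
Band 2: 149 * 0.937 = 140
Band 3: 529 * 0.964 + 1066 * 0.395 = 510 + 421 = 931
Net migration: Band 2 + 205 → 345
Giving 173 / 345 / 931.
Total: 3350 → 1449; change = -1901; percentage change = -56.7%

-56.7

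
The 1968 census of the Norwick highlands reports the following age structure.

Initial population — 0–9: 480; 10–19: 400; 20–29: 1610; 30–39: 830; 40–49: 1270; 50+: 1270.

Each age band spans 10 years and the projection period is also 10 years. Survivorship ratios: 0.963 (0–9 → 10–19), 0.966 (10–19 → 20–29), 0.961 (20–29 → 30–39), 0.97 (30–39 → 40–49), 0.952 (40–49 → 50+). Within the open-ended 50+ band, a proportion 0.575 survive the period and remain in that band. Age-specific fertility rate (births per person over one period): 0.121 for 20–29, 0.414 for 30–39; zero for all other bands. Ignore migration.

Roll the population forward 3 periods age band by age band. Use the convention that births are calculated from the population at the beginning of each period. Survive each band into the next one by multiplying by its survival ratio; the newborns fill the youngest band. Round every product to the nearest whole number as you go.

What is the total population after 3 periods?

4671

Period 1.
Births: 1610 × 0.121 = 195 ; 830 × 0.414 = 344 → 539
10–19: 480 × 0.963 = 462
20–29: 400 × 0.966 = 386
30–39: 1610 × 0.961 = 1547
40–49: 830 × 0.97 = 805
50+: 1270 × 0.952 + 1270 × 0.575 = 1209 + 730 = 1939
End of period: [539, 462, 386, 1547, 805, 1939]
Period 2.
Births: 386 × 0.121 = 47 ; 1547 × 0.414 = 640 → 687
10–19: 539 × 0.963 = 519
20–29: 462 × 0.966 = 446
30–39: 386 × 0.961 = 371
40–49: 1547 × 0.97 = 1501
50+: 805 × 0.952 + 1939 × 0.575 = 766 + 1115 = 1881
End of period: [687, 519, 446, 371, 1501, 1881]
Period 3.
Births: 446 × 0.121 = 54 ; 371 × 0.414 = 154 → 208
10–19: 687 × 0.963 = 662
20–29: 519 × 0.966 = 501
30–39: 446 × 0.961 = 429
40–49: 371 × 0.97 = 360
50+: 1501 × 0.952 + 1881 × 0.575 = 1429 + 1082 = 2511
End of period: [208, 662, 501, 429, 360, 2511]
Total after period 3: 208 + 662 + 501 + 429 + 360 + 2511 = 4671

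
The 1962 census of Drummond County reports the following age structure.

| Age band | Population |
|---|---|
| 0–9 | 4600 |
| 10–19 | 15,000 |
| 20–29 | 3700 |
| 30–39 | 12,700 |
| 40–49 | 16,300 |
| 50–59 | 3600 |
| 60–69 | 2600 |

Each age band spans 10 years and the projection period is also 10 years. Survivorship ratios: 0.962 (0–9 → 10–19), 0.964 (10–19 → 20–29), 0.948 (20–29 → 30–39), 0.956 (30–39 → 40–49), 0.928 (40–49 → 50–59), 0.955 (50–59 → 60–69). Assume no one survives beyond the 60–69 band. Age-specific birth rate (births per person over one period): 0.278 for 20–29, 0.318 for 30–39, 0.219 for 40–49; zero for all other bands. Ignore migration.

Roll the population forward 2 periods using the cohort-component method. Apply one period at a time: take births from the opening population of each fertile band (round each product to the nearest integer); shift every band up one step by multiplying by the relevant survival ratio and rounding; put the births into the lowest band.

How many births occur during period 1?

Let band 1 be 0–9 through band 7 = 60–69.
Period 1:
Births: 3700 × 0.278 = 1029 ; 12700 × 0.318 = 4039 ; 16300 × 0.219 = 3570 — total 8638
Band 2: 4600 × 0.962 = 4425
Band 3: 15000 × 0.964 = 14460
Band 4: 3700 × 0.948 = 3508
Band 5: 12700 × 0.956 = 12141
Band 6: 16300 × 0.928 = 15126
Band 7: 3600 × 0.955 = 3438
End of period: [8638, 4425, 14460, 3508, 12141, 15126, 3438]

8638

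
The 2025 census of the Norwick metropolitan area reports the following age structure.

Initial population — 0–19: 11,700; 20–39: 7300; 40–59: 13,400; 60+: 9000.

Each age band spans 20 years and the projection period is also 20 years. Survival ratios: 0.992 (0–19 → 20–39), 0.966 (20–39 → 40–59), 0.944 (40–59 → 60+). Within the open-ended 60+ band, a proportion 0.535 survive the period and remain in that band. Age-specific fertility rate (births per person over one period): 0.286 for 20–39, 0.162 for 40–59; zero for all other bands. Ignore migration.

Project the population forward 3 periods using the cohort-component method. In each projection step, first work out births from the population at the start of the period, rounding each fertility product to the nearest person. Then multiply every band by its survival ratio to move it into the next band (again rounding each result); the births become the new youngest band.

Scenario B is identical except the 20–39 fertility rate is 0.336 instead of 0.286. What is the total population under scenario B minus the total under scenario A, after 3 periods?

(Groups numbered youngest = 1 to oldest = 4.)
[period 1]
Births: 7300 * 0.286 = 2088  |  13400 * 0.162 = 2171 ⇒ total 4259
Group 2: 11700 * 0.992 = 11606
Group 3: 7300 * 0.966 = 7052
Group 4: 13400 * 0.944 + 9000 * 0.535 = 12650 + 4815 = 17465
→ [4259, 11606, 7052, 17465]
[period 2]
Births: 11606 * 0.286 = 3319  |  7052 * 0.162 = 1142 ⇒ total 4461
Group 2: 4259 * 0.992 = 4225
Group 3: 11606 * 0.966 = 11211
Group 4: 7052 * 0.944 + 17465 * 0.535 = 6657 + 9344 = 16001
→ [4461, 4225, 11211, 16001]
[period 3]
Births: 4225 * 0.286 = 1208  |  11211 * 0.162 = 1816 ⇒ total 3024
Group 2: 4461 * 0.992 = 4425
Group 3: 4225 * 0.966 = 4081
Group 4: 11211 * 0.944 + 16001 * 0.535 = 10583 + 8561 = 19144
→ [3024, 4425, 4081, 19144]
Scenario A total after 3 periods: 30674
Scenario B projection —
[period 1]
Births: 7300 * 0.336 = 2453  |  13400 * 0.162 = 2171 ⇒ total 4624
Group 2: 11700 * 0.992 = 11606
Group 3: 7300 * 0.966 = 7052
Group 4: 13400 * 0.944 + 9000 * 0.535 = 12650 + 4815 = 17465
→ [4624, 11606, 7052, 17465]
[period 2]
Births: 11606 * 0.336 = 3900  |  7052 * 0.162 = 1142 ⇒ total 5042
Group 2: 4624 * 0.992 = 4587
Group 3: 11606 * 0.966 = 11211
Group 4: 7052 * 0.944 + 17465 * 0.535 = 6657 + 9344 = 16001
→ [5042, 4587, 11211, 16001]
[period 3]
Births: 4587 * 0.336 = 1541  |  11211 * 0.162 = 1816 ⇒ total 3357
Group 2: 5042 * 0.992 = 5002
Group 3: 4587 * 0.966 = 4431
Group 4: 11211 * 0.944 + 16001 * 0.535 = 10583 + 8561 = 19144
→ [3357, 5002, 4431, 19144]
Scenario B total after 3 periods: 31934
Difference B − A = 31934 − 30674 = 1260

1260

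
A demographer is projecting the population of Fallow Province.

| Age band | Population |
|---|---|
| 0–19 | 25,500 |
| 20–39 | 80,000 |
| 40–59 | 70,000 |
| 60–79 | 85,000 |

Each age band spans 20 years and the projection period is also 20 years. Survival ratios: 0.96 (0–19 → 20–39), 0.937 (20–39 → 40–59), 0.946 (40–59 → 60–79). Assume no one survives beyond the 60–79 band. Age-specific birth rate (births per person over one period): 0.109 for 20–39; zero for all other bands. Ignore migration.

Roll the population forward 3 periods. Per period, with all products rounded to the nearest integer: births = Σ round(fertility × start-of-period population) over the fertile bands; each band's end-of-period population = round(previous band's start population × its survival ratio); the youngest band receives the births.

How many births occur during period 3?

912

(Groups numbered youngest = 1 to oldest = 4.)
Period 1:
Births: 80000 × 0.109 = 8720
Group 2: 25500 × 0.96 = 24480
Group 3: 80000 × 0.937 = 74960
Group 4: 70000 × 0.946 = 66220
→ [8720, 24480, 74960, 66220]
Period 2:
Births: 24480 × 0.109 = 2668
Group 2: 8720 × 0.96 = 8371
Group 3: 24480 × 0.937 = 22938
Group 4: 74960 × 0.946 = 70912
→ [2668, 8371, 22938, 70912]
Period 3:
Births: 8371 × 0.109 = 912
Group 2: 2668 × 0.96 = 2561
Group 3: 8371 × 0.937 = 7844
Group 4: 22938 × 0.946 = 21699
→ [912, 2561, 7844, 21699]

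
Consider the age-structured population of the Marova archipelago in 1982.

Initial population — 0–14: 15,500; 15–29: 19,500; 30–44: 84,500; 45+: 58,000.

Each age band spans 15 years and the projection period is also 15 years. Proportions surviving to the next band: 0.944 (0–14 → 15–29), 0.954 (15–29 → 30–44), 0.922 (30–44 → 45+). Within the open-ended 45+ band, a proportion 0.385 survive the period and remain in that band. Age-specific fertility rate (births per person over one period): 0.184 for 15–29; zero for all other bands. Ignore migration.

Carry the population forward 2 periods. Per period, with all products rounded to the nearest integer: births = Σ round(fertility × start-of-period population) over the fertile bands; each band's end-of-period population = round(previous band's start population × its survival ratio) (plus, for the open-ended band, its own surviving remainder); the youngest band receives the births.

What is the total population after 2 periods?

Numbering the bands 1..4 from youngest to oldest:
[period 1]
Births: 19500 * 0.184 = 3588
Band 2: 15500 * 0.944 = 14632
Band 3: 19500 * 0.954 = 18603
Band 4: 84500 * 0.922 + 58000 * 0.385 = 77909 + 22330 = 100239
Population now: 0–14=3588, 15–29=14632, 30–44=18603, 45+=100239
[period 2]
Births: 14632 * 0.184 = 2692
Band 2: 3588 * 0.944 = 3387
Band 3: 14632 * 0.954 = 13959
Band 4: 18603 * 0.922 + 100239 * 0.385 = 17152 + 38592 = 55744
Population now: 0–14=2692, 15–29=3387, 30–44=13959, 45+=55744
Total after period 2: 2692 + 3387 + 13959 + 55744 = 75782

75782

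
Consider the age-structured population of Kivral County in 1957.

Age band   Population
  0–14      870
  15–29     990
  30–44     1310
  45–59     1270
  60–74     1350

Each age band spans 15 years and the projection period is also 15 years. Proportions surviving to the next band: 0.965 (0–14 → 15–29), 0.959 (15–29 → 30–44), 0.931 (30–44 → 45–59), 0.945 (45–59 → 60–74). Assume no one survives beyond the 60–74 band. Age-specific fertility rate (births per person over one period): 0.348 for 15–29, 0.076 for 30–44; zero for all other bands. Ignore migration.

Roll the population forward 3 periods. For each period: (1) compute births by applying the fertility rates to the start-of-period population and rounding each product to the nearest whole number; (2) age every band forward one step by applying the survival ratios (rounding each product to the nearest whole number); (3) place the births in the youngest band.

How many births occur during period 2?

After projecting period 1:
Births: 990 × 0.348 = 345, 1310 × 0.076 = 100 — total 445
15–29: 870 × 0.965 = 840
30–44: 990 × 0.959 = 949
45–59: 1310 × 0.931 = 1220
60–74: 1270 × 0.945 = 1200
Population now: 0–14=445, 15–29=840, 30–44=949, 45–59=1220, 60–74=1200
After projecting period 2:
Births: 840 × 0.348 = 292, 949 × 0.076 = 72 — total 364
15–29: 445 × 0.965 = 429
30–44: 840 × 0.959 = 806
45–59: 949 × 0.931 = 884
60–74: 1220 × 0.945 = 1153
Population now: 0–14=364, 15–29=429, 30–44=806, 45–59=884, 60–74=1153

364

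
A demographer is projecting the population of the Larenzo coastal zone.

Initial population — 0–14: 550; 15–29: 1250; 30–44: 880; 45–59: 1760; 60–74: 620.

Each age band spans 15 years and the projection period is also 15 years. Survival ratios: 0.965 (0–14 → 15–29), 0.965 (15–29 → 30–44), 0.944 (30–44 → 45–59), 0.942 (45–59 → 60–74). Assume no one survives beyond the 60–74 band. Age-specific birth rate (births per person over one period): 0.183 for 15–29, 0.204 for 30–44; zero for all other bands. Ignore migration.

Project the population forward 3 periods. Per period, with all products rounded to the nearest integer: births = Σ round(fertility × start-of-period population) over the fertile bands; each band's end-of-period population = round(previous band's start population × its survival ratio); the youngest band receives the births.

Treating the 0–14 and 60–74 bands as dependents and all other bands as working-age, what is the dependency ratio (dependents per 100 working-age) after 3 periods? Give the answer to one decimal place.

(Groups numbered youngest = 1 to oldest = 5.)
Period 1.
Births: 1250 × 0.183 = 229 ; 880 × 0.204 = 180 → total 409
Group 2: 550 × 0.965 = 531
Group 3: 1250 × 0.965 = 1206
Group 4: 880 × 0.944 = 831
Group 5: 1760 × 0.942 = 1658
End of period: [409, 531, 1206, 831, 1658]
Period 2.
Births: 531 × 0.183 = 97 ; 1206 × 0.204 = 246 → total 343
Group 2: 409 × 0.965 = 395
Group 3: 531 × 0.965 = 512
Group 4: 1206 × 0.944 = 1138
Group 5: 831 × 0.942 = 783
End of period: [343, 395, 512, 1138, 783]
Period 3.
Births: 395 × 0.183 = 72 ; 512 × 0.204 = 104 → total 176
Group 2: 343 × 0.965 = 331
Group 3: 395 × 0.965 = 381
Group 4: 512 × 0.944 = 483
Group 5: 1138 × 0.942 = 1072
End of period: [176, 331, 381, 483, 1072]
Dependents (band 0–14 + band 60–74) = 176 + 1072 = 1248; working-age = 1195; ratio = 1248/1195 × 100 = 104.4

104.4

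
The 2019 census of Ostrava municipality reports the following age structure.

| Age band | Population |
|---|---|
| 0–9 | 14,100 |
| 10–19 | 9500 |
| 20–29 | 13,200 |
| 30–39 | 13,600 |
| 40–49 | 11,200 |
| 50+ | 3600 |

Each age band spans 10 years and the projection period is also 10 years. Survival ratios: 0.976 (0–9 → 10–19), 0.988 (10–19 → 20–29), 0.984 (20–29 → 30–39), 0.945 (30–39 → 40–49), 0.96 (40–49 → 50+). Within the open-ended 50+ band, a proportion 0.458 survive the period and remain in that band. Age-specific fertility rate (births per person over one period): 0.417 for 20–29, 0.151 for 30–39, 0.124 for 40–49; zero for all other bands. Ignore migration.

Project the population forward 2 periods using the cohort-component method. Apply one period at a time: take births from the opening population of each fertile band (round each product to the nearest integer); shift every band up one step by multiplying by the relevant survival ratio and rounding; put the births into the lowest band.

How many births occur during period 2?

7469

— Period 1 —
Births: 13200 × 0.417 = 5504 ; 13600 × 0.151 = 2054 ; 11200 × 0.124 = 1389 → 8947
10–19: 14100 × 0.976 = 13762
20–29: 9500 × 0.988 = 9386
30–39: 13200 × 0.984 = 12989
40–49: 13600 × 0.945 = 12852
50+: 11200 × 0.96 + 3600 × 0.458 = 10752 + 1649 = 12401
Population now: 0–9=8947, 10–19=13762, 20–29=9386, 30–39=12989, 40–49=12852, 50+=12401
— Period 2 —
Births: 9386 × 0.417 = 3914 ; 12989 × 0.151 = 1961 ; 12852 × 0.124 = 1594 → 7469
10–19: 8947 × 0.976 = 8732
20–29: 13762 × 0.988 = 13597
30–39: 9386 × 0.984 = 9236
40–49: 12989 × 0.945 = 12275
50+: 12852 × 0.96 + 12401 × 0.458 = 12338 + 5680 = 18018
Population now: 0–9=7469, 10–19=8732, 20–29=13597, 30–39=9236, 40–49=12275, 50+=18018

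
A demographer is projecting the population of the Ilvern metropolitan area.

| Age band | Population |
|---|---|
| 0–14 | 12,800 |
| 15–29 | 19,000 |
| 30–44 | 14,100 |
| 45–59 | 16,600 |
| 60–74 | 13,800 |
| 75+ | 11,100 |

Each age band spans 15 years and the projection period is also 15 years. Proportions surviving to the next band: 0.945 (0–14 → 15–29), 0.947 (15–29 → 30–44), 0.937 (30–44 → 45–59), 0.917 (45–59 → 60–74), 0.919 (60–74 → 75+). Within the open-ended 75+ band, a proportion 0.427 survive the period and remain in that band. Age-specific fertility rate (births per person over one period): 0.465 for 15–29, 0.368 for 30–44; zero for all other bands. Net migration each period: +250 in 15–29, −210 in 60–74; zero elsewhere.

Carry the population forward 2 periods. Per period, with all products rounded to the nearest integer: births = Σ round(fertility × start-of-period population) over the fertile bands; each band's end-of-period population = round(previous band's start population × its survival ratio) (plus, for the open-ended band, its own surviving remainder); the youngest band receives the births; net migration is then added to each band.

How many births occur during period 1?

(Bands numbered youngest = 1 to oldest = 6.)
After projecting period 1:
Births: 19000 * 0.465 = 8835 ; 14100 * 0.368 = 5189 ⇒ total 14024
Band 2: 12800 * 0.945 = 12096
Band 3: 19000 * 0.947 = 17993
Band 4: 14100 * 0.937 = 13212
Band 5: 16600 * 0.917 = 15222
Band 6: 13800 * 0.919 + 11100 * 0.427 = 12682 + 4740 = 17422
Net migration: Band 2 + 250 → 12346; Band 5 − 210 → 15012
Population now: 0–14=14024, 15–29=12346, 30–44=17993, 45–59=13212, 60–74=15012, 75+=17422

14024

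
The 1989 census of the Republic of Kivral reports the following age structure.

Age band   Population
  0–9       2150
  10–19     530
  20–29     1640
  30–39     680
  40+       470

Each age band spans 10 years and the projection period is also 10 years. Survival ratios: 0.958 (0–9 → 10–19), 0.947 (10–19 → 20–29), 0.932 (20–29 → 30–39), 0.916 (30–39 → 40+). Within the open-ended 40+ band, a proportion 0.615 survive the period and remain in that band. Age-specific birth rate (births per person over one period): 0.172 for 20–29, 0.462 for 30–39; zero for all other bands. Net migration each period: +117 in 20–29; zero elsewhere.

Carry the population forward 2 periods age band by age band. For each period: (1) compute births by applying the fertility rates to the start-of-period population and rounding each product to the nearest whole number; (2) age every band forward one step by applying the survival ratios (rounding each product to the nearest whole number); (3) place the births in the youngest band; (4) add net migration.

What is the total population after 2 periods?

5989

Numbering the bands 1..5 from youngest to oldest:
After projecting period 1:
Births: 1640 × 0.172 = 282 ; 680 × 0.462 = 314 → 596
Band 2: 2150 × 0.958 = 2060
Band 3: 530 × 0.947 = 502
Band 4: 1640 × 0.932 = 1528
Band 5: 680 × 0.916 + 470 × 0.615 = 623 + 289 = 912
Net migration: Band 3 + 117 → 619
→ [596, 2060, 619, 1528, 912]
After projecting period 2:
Births: 619 × 0.172 = 106 ; 1528 × 0.462 = 706 → 812
Band 2: 596 × 0.958 = 571
Band 3: 2060 × 0.947 = 1951
Band 4: 619 × 0.932 = 577
Band 5: 1528 × 0.916 + 912 × 0.615 = 1400 + 561 = 1961
Net migration: Band 3 + 117 → 2068
→ [812, 571, 2068, 577, 1961]
Total after period 2: 812 + 571 + 2068 + 577 + 1961 = 5989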